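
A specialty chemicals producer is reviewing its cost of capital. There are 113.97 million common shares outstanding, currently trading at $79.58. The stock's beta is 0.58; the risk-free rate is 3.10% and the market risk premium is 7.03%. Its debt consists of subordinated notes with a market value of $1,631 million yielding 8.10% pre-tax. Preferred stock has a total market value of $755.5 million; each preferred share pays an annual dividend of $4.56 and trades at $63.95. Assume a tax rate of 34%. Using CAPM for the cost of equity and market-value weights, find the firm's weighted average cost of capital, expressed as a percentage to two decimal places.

6.91%

Cost of equity via CAPM: Re = 3.1% + 0.58 × 7.03% = 7.1774%.
Cost of preferred: Rp = 4.56 / 63.95 = 7.1306%.
Market value of equity E = 79.58 × 113.97m = 9069.7326m.
Total capital V = 9069.7326 + 755.5 + 1631 = 11456.2326.
Equity: weight = 9069.7326/11456.2326 = 0.7917; cost = 7.1774%.
Preferred: weight = 755.5/11456.2326 = 0.0659; cost = 7.1306%.
Subordinated notes: weight = 1631/11456.2326 = 0.1424; after-tax cost = 8.1% × (1 − 34%) = 5.3460%.
WACC = 0.7917 × 7.1774% + 0.0659 × 7.1306% + 0.1424 × 5.3460% = 6.9136%.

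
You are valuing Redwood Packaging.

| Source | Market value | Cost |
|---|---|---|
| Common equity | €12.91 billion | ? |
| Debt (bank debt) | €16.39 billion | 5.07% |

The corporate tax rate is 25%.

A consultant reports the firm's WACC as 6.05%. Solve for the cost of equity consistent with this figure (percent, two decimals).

Total capital V = 12.91 + 16.39 = 29.3.
Equity weight = 12.91/29.3 = 0.4406.
Bank debt weight = 16.39/29.3 = 0.5594.
Debt contribution = 0.5594 × 5.07% × (1 − 25%) = 2.1271%.
Required equity contribution = 6.05% − 2.1271% = 3.9229%.
Re = 3.9229% / 0.4406 = 8.9033%.

8.90%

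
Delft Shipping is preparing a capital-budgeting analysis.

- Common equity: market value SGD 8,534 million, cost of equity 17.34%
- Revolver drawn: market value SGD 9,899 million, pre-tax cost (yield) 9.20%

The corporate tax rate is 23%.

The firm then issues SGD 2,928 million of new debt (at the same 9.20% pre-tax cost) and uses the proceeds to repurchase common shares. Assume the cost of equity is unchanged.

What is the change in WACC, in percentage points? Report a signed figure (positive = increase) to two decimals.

Current WACC:
Total capital V = 8534 + 9899 = 18433.
Equity: weight = 8534/18433 = 0.4630; cost = 17.34%.
Revolver drawn: weight = 9899/18433 = 0.5370; after-tax cost = 9.2% × (1 − 23%) = 7.0840%.
WACC = 0.4630 × 17.3400% + 0.5370 × 7.0840% = 11.8323%.
After the change:
Total capital V = 5606 + 12827 = 18433.
Equity: weight = 5606/18433 = 0.3041; cost = 17.34%.
Revolver drawn: weight = 12827/18433 = 0.6959; after-tax cost = 9.2% × (1 − 23%) = 7.0840%.
WACC = 0.3041 × 17.3400% + 0.6959 × 7.0840% = 10.2031%.
Change in WACC = 10.2031% − 11.8323% = -1.6291 pp.

-1.63 pp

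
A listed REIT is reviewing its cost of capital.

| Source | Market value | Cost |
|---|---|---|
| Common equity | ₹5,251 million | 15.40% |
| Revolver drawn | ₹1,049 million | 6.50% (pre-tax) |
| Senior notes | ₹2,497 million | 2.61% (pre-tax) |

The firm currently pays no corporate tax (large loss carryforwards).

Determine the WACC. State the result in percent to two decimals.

Total capital V = 5251 + 1049 + 2497 = 8797.
Equity: weight = 5251/8797 = 0.5969; cost = 15.4%.
Revolver drawn: weight = 1049/8797 = 0.1192; after-tax cost = 6.5% × (1 − 0%) = 6.5000%.
Senior notes: weight = 2497/8797 = 0.2838; after-tax cost = 2.61% × (1 − 0%) = 2.6100%.
WACC = 0.5969 × 15.4000% + 0.1192 × 6.5000% + 0.2838 × 2.6100% = 10.7083%.

10.71%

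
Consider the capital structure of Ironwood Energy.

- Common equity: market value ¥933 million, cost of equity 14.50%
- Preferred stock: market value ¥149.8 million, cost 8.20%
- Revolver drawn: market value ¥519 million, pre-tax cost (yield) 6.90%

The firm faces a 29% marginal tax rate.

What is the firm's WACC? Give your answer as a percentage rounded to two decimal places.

10.80%

Total capital V = 933 + 149.8 + 519 = 1601.8.
Equity: weight = 933/1601.8 = 0.5825; cost = 14.5%.
Preferred: weight = 149.8/1601.8 = 0.0935; cost = 8.2%.
Revolver drawn: weight = 519/1601.8 = 0.3240; after-tax cost = 6.9% × (1 − 29%) = 4.8990%.
WACC = 0.5825 × 14.5000% + 0.0935 × 8.2000% + 0.3240 × 4.8990% = 10.8000%.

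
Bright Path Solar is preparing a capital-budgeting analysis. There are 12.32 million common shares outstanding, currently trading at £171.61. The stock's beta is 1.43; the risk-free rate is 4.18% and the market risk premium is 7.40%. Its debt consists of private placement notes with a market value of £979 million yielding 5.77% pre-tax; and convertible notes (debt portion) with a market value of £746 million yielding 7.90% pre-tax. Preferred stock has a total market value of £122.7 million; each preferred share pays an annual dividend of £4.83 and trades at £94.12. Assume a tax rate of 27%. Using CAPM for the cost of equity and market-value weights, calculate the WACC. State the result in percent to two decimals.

Cost of equity via CAPM: Re = 4.18% + 1.43 × 7.4% = 14.7620%.
Cost of preferred: Rp = 4.83 / 94.12 = 5.1317%.
Market value of equity E = 171.61 × 12.32m = 2114.2352m.
Total capital V = 2114.2352 + 122.7 + 979 + 746 = 3961.9352.
Equity: weight = 2114.2352/3961.9352 = 0.5336; cost = 14.762%.
Preferred: weight = 122.7/3961.9352 = 0.0310; cost = 5.1317%.
Private placement notes: weight = 979/3961.9352 = 0.2471; after-tax cost = 5.77% × (1 − 27%) = 4.2121%.
Convertible notes (debt portion): weight = 746/3961.9352 = 0.1883; after-tax cost = 7.9% × (1 − 27%) = 5.7670%.
WACC = 0.5336 × 14.7620% + 0.0310 × 5.1317% + 0.2471 × 4.2121% + 0.1883 × 5.7670% = 10.1632%.

10.16%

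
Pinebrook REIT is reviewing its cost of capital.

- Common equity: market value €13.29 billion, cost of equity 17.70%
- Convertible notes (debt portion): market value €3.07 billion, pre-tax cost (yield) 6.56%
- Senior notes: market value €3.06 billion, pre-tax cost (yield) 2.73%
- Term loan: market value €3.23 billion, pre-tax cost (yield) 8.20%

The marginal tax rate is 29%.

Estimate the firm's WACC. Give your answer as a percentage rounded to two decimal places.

12.11%

Total capital V = 13.29 + 3.07 + 3.06 + 3.23 = 22.65.
Equity: weight = 13.29/22.65 = 0.5868; cost = 17.7%.
Convertible notes (debt portion): weight = 3.07/22.65 = 0.1355; after-tax cost = 6.56% × (1 − 29%) = 4.6576%.
Senior notes: weight = 3.06/22.65 = 0.1351; after-tax cost = 2.73% × (1 − 29%) = 1.9383%.
Term loan: weight = 3.23/22.65 = 0.1426; after-tax cost = 8.2% × (1 − 29%) = 5.8220%.
WACC = 0.5868 × 17.7000% + 0.1355 × 4.6576% + 0.1351 × 1.9383% + 0.1426 × 5.8220% = 12.1090%.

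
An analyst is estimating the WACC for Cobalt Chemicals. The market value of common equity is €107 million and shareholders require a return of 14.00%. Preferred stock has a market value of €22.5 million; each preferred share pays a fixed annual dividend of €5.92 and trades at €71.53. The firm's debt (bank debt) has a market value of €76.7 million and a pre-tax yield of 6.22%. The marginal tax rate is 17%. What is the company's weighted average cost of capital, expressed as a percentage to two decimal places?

Cost of preferred: Rp = 5.92 / 71.53 = 8.2762%.
Total capital V = 107 + 22.5 + 76.7 = 206.2.
Equity: weight = 107/206.2 = 0.5189; cost = 14%.
Preferred: weight = 22.5/206.2 = 0.1091; cost = 8.2762%.
Bank debt: weight = 76.7/206.2 = 0.3720; after-tax cost = 6.22% × (1 − 17%) = 5.1626%.
WACC = 0.5189 × 14.0000% + 0.1091 × 8.2762% + 0.3720 × 5.1626% = 10.0882%.

10.09%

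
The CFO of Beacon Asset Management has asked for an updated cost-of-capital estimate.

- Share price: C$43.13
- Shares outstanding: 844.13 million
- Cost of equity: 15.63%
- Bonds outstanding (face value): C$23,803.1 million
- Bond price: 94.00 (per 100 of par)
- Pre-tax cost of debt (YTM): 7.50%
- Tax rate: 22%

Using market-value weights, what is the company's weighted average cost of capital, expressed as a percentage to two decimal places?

Market value of equity E = 43.13 × 844.13m = 36407.3269m. Market value of debt D = 23803.1m × 94.0/100 = 22374.914m.
Total capital V = 36407.3269 + 22374.914 = 58782.2409.
Equity: weight = 36407.3269/58782.2409 = 0.6194; cost = 15.63%.
Bonds outstanding: weight = 22374.914/58782.2409 = 0.3806; after-tax cost = 7.5% × (1 − 22%) = 5.8500%.
WACC = 0.6194 × 15.6300% + 0.3806 × 5.8500% = 11.9073%.

11.91%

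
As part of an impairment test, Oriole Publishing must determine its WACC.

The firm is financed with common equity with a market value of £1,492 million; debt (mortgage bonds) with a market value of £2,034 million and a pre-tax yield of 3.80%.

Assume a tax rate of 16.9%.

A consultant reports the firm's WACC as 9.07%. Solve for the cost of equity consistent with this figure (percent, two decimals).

Total capital V = 1492 + 2034 = 3526.
Equity weight = 1492/3526 = 0.4231.
Mortgage bonds weight = 2034/3526 = 0.5769.
Debt contribution = 0.5769 × 3.8% × (1 − 16.9%) = 1.8216%.
Required equity contribution = 9.07% − 1.8216% = 7.2484%.
Re = 7.2484% / 0.4231 = 17.1299%.

17.13%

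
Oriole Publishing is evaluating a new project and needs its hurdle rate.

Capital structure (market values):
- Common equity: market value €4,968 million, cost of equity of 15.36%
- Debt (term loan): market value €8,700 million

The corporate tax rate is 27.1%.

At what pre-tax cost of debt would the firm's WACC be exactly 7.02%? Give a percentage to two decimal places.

3.10%

Total capital V = 4968 + 8700 = 13668.
Equity weight = 4968/13668 = 0.3635.
Term loan weight = 8700/13668 = 0.6365.
Equity contribution = 0.3635 × 15.36% = 5.5830%.
Remaining for debt = 7.02% − 5.5830% = 1.4370%.
Rd × (1 − 27.1%) × 0.6365 = 1.4370%  ⇒  Rd = 3.0968%.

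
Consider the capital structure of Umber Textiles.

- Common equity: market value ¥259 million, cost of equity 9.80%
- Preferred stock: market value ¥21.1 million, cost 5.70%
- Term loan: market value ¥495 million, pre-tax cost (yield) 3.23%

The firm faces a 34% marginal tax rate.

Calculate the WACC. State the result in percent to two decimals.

4.79%

Total capital V = 259 + 21.1 + 495 = 775.1.
Equity: weight = 259/775.1 = 0.3342; cost = 9.8%.
Preferred: weight = 21.1/775.1 = 0.0272; cost = 5.7%.
Term loan: weight = 495/775.1 = 0.6386; after-tax cost = 3.23% × (1 − 34%) = 2.1318%.
WACC = 0.3342 × 9.8000% + 0.0272 × 5.7000% + 0.6386 × 2.1318% = 4.7913%.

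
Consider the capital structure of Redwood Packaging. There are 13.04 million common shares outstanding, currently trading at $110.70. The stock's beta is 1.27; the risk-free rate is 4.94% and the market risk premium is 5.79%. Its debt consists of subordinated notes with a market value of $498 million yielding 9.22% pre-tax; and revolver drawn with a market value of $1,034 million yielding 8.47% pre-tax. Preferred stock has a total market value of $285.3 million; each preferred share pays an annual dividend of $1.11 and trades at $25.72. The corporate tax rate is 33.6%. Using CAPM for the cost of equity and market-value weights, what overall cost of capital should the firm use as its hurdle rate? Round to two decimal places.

8.54%

Cost of equity via CAPM: Re = 4.94% + 1.27 × 5.79% = 12.2933%.
Cost of preferred: Rp = 1.11 / 25.72 = 4.3157%.
Market value of equity E = 110.7 × 13.04m = 1443.528m.
Total capital V = 1443.528 + 285.3 + 498 + 1034 = 3260.828.
Equity: weight = 1443.528/3260.828 = 0.4427; cost = 12.2933%.
Preferred: weight = 285.3/3260.828 = 0.0875; cost = 4.3157%.
Subordinated notes: weight = 498/3260.828 = 0.1527; after-tax cost = 9.22% × (1 − 33.6%) = 6.1221%.
Revolver drawn: weight = 1034/3260.828 = 0.3171; after-tax cost = 8.47% × (1 − 33.6%) = 5.6241%.
WACC = 0.4427 × 12.2933% + 0.0875 × 4.3157% + 0.1527 × 6.1221% + 0.3171 × 5.6241% = 8.5380%.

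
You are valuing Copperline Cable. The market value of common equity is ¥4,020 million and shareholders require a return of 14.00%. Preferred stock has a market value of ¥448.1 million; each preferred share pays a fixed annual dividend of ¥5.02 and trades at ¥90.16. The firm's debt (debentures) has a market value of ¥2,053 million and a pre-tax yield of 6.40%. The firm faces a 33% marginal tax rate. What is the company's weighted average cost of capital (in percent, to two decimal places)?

Cost of preferred: Rp = 5.02 / 90.16 = 5.5679%.
Total capital V = 4020 + 448.1 + 2053 = 6521.1.
Equity: weight = 4020/6521.1 = 0.6165; cost = 14%.
Preferred: weight = 448.1/6521.1 = 0.0687; cost = 5.5679%.
Debentures: weight = 2053/6521.1 = 0.3148; after-tax cost = 6.4% × (1 − 33%) = 4.2880%.
WACC = 0.6165 × 14.0000% + 0.0687 × 5.5679% + 0.3148 × 4.2880% = 10.3630%.

10.36%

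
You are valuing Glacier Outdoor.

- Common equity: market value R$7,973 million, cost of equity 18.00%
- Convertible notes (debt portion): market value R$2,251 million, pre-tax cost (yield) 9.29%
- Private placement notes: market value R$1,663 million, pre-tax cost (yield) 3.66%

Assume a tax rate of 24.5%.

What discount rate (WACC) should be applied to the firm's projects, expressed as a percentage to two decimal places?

13.79%

Total capital V = 7973 + 2251 + 1663 = 11887.
Equity: weight = 7973/11887 = 0.6707; cost = 18%.
Convertible notes (debt portion): weight = 2251/11887 = 0.1894; after-tax cost = 9.29% × (1 − 24.5%) = 7.0139%.
Private placement notes: weight = 1663/11887 = 0.1399; after-tax cost = 3.66% × (1 − 24.5%) = 2.7633%.
WACC = 0.6707 × 18.0000% + 0.1894 × 7.0139% + 0.1399 × 2.7633% = 13.7880%.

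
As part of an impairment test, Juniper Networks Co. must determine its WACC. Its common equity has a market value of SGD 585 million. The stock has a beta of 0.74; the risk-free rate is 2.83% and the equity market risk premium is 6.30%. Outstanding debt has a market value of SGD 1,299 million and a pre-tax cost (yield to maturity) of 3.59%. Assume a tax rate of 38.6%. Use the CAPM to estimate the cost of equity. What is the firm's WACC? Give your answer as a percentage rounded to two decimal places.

Cost of equity via CAPM: Re = 2.83% + 0.74 × 6.3% = 7.4920%.
Total capital V = 585 + 1299 = 1884.
Equity: weight = 585/1884 = 0.3105; cost = 7.492%.
Debt: weight = 1299/1884 = 0.6895; after-tax cost = 3.59% × (1 − 38.6%) = 2.2043%.
WACC = 0.3105 × 7.4920% + 0.6895 × 2.2043% = 3.8462%.

3.85%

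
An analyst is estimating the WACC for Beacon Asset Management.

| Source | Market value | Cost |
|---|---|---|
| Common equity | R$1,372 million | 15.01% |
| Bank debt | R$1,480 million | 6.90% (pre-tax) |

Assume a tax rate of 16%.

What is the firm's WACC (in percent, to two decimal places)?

Total capital V = 1372 + 1480 = 2852.
Equity: weight = 1372/2852 = 0.4811; cost = 15.01%.
Bank debt: weight = 1480/2852 = 0.5189; after-tax cost = 6.9% × (1 − 16%) = 5.7960%.
WACC = 0.4811 × 15.0100% + 0.5189 × 5.7960% = 10.2285%.

10.23%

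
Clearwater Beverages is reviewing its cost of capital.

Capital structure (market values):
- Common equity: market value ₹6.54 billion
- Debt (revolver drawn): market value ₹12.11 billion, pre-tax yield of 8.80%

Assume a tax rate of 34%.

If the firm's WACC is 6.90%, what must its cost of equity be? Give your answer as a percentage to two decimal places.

Total capital V = 6.54 + 12.11 = 18.65.
Equity weight = 6.54/18.65 = 0.3507.
Revolver drawn weight = 12.11/18.65 = 0.6493.
Debt contribution = 0.6493 × 8.8% × (1 − 34%) = 3.7713%.
Required equity contribution = 6.9% − 3.7713% = 3.1287%.
Re = 3.1287% / 0.3507 = 8.9220%.

8.92%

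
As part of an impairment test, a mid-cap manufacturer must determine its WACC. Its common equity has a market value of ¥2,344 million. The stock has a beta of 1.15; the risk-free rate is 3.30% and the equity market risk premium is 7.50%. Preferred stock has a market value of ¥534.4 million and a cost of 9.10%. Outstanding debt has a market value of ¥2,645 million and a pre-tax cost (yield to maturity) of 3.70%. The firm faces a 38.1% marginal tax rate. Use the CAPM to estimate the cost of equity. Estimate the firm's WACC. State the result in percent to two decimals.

Cost of equity via CAPM: Re = 3.3% + 1.15 × 7.5% = 11.9250%.
Total capital V = 2344 + 534.4 + 2645 = 5523.4.
Equity: weight = 2344/5523.4 = 0.4244; cost = 11.925%.
Preferred: weight = 534.4/5523.4 = 0.0968; cost = 9.1%.
Debt: weight = 2645/5523.4 = 0.4789; after-tax cost = 3.7% × (1 − 38.1%) = 2.2903%.
WACC = 0.4244 × 11.9250% + 0.0968 × 9.1000% + 0.4789 × 2.2903% = 7.0379%.

7.04%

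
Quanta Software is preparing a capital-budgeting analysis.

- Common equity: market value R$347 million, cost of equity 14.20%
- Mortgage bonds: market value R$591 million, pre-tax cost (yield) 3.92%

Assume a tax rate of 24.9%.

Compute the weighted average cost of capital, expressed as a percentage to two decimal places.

7.11%

Total capital V = 347 + 591 = 938.
Equity: weight = 347/938 = 0.3699; cost = 14.2%.
Mortgage bonds: weight = 591/938 = 0.6301; after-tax cost = 3.92% × (1 − 24.9%) = 2.9439%.
WACC = 0.3699 × 14.2000% + 0.6301 × 2.9439% = 7.1079%.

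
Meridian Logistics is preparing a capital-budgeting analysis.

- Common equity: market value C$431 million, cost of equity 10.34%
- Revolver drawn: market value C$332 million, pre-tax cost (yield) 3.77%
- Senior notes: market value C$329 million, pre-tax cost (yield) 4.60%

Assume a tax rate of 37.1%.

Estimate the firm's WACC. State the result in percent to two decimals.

Total capital V = 431 + 332 + 329 = 1092.
Equity: weight = 431/1092 = 0.3947; cost = 10.34%.
Revolver drawn: weight = 332/1092 = 0.3040; after-tax cost = 3.77% × (1 − 37.1%) = 2.3713%.
Senior notes: weight = 329/1092 = 0.3013; after-tax cost = 4.6% × (1 − 37.1%) = 2.8934%.
WACC = 0.3947 × 10.3400% + 0.3040 × 2.3713% + 0.3013 × 2.8934% = 5.6738%.

5.67%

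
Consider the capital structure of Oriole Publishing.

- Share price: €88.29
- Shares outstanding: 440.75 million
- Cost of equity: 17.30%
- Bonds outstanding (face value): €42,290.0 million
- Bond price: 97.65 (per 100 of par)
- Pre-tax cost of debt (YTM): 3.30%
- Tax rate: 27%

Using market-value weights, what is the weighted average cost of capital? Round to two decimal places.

Market value of equity E = 88.29 × 440.75m = 38913.8175m. Market value of debt D = 42290m × 97.65/100 = 41296.185m.
Total capital V = 38913.8175 + 41296.185 = 80210.0025.
Equity: weight = 38913.8175/80210.0025 = 0.4851; cost = 17.3%.
Bonds outstanding: weight = 41296.185/80210.0025 = 0.5149; after-tax cost = 3.3% × (1 − 27%) = 2.4090%.
WACC = 0.4851 × 17.3000% + 0.5149 × 2.4090% = 9.6334%.

9.63%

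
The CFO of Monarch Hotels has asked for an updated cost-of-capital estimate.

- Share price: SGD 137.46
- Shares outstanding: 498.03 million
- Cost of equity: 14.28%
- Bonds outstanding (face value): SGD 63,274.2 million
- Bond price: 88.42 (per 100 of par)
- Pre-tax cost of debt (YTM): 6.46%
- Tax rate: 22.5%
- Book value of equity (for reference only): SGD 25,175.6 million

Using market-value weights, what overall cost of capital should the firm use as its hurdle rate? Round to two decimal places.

Market value of equity E = 137.46 × 498.03m = 68459.2038m. Market value of debt D = 63274.2m × 88.42/100 = 55947.04764m.
Total capital V = 68459.2038 + 55947.04764 = 124406.25144.
Equity: weight = 68459.2038/124406.25144 = 0.5503; cost = 14.28%.
Bonds outstanding: weight = 55947.04764/124406.25144 = 0.4497; after-tax cost = 6.46% × (1 − 22.5%) = 5.0065%.
WACC = 0.5503 × 14.2800% + 0.4497 × 5.0065% = 10.1096%.

10.11%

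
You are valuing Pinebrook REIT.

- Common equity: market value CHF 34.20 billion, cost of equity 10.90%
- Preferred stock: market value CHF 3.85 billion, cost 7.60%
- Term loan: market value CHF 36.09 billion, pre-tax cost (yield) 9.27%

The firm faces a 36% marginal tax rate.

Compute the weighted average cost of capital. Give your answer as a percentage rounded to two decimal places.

Total capital V = 34.2 + 3.85 + 36.09 = 74.14.
Equity: weight = 34.2/74.14 = 0.4613; cost = 10.9%.
Preferred: weight = 3.85/74.14 = 0.0519; cost = 7.6%.
Term loan: weight = 36.09/74.14 = 0.4868; after-tax cost = 9.27% × (1 − 36%) = 5.9328%.
WACC = 0.4613 × 10.9000% + 0.0519 × 7.6000% + 0.4868 × 5.9328% = 8.3107%.

8.31%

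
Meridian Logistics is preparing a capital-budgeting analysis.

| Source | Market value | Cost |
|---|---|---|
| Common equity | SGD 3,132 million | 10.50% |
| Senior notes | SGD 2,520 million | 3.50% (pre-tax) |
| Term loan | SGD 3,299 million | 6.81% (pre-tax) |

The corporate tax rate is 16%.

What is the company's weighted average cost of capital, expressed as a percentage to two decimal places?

6.61%

Total capital V = 3132 + 2520 + 3299 = 8951.
Equity: weight = 3132/8951 = 0.3499; cost = 10.5%.
Senior notes: weight = 2520/8951 = 0.2815; after-tax cost = 3.5% × (1 − 16%) = 2.9400%.
Term loan: weight = 3299/8951 = 0.3686; after-tax cost = 6.81% × (1 − 16%) = 5.7204%.
WACC = 0.3499 × 10.5000% + 0.2815 × 2.9400% + 0.3686 × 5.7204% = 6.6100%.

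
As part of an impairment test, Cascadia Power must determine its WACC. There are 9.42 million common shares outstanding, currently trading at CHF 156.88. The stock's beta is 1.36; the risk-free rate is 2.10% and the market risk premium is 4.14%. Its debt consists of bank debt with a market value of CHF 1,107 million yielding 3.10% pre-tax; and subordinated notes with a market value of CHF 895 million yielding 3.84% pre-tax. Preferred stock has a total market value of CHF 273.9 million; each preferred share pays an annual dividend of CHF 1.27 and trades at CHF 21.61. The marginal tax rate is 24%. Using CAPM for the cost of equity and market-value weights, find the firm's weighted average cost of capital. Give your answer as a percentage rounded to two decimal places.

Cost of equity via CAPM: Re = 2.1% + 1.36 × 4.14% = 7.7304%.
Cost of preferred: Rp = 1.27 / 21.61 = 5.8769%.
Market value of equity E = 156.88 × 9.42m = 1477.8096m.
Total capital V = 1477.8096 + 273.9 + 1107 + 895 = 3753.7096.
Equity: weight = 1477.8096/3753.7096 = 0.3937; cost = 7.7304%.
Preferred: weight = 273.9/3753.7096 = 0.0730; cost = 5.8769%.
Bank debt: weight = 1107/3753.7096 = 0.2949; after-tax cost = 3.1% × (1 − 24%) = 2.3560%.
Subordinated notes: weight = 895/3753.7096 = 0.2384; after-tax cost = 3.84% × (1 − 24%) = 2.9184%.
WACC = 0.3937 × 7.7304% + 0.0730 × 5.8769% + 0.2949 × 2.3560% + 0.2384 × 2.9184% = 4.8629%.

4.86%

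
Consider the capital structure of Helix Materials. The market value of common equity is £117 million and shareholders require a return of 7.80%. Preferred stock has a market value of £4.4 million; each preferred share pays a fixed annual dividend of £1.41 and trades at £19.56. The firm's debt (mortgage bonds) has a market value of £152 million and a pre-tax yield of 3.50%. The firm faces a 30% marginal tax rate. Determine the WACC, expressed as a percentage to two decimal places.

4.82%

Cost of preferred: Rp = 1.41 / 19.56 = 7.2086%.
Total capital V = 117 + 4.4 + 152 = 273.4.
Equity: weight = 117/273.4 = 0.4279; cost = 7.8%.
Preferred: weight = 4.4/273.4 = 0.0161; cost = 7.2086%.
Mortgage bonds: weight = 152/273.4 = 0.5560; after-tax cost = 3.5% × (1 − 30%) = 2.4500%.
WACC = 0.4279 × 7.8000% + 0.0161 × 7.2086% + 0.5560 × 2.4500% = 4.8161%.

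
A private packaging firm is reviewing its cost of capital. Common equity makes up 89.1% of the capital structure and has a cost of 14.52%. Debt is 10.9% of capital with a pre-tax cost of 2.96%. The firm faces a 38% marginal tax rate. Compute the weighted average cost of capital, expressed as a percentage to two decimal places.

After-tax cost of debt = 2.96% × (1 − 38%) = 1.8352%.
WACC = 0.891 × 14.5200% + 0.109 × 1.8352% = 13.1374%.

13.14%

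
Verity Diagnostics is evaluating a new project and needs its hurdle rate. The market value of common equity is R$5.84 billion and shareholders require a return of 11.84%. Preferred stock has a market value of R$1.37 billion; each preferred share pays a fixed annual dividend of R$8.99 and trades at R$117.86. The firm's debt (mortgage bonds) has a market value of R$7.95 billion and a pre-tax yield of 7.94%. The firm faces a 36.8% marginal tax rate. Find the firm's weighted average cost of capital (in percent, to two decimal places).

Cost of preferred: Rp = 8.99 / 117.86 = 7.6277%.
Total capital V = 5.84 + 1.37 + 7.95 = 15.16.
Equity: weight = 5.84/15.16 = 0.3852; cost = 11.84%.
Preferred: weight = 1.37/15.16 = 0.0904; cost = 7.6277%.
Mortgage bonds: weight = 7.95/15.16 = 0.5244; after-tax cost = 7.94% × (1 − 36.8%) = 5.0181%.
WACC = 0.3852 × 11.8400% + 0.0904 × 7.6277% + 0.5244 × 5.0181% = 7.8819%.

7.88%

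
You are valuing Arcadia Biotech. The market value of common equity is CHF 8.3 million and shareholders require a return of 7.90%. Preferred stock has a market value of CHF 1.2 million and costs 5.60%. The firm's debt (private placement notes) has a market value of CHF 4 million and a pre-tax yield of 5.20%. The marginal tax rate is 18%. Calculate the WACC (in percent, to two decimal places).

Total capital V = 8.3 + 1.2 + 4 = 13.5.
Equity: weight = 8.3/13.5 = 0.6148; cost = 7.9%.
Preferred: weight = 1.2/13.5 = 0.0889; cost = 5.6%.
Private placement notes: weight = 4/13.5 = 0.2963; after-tax cost = 5.2% × (1 − 18%) = 4.2640%.
WACC = 0.6148 × 7.9000% + 0.0889 × 5.6000% + 0.2963 × 4.2640% = 6.6182%.

6.62%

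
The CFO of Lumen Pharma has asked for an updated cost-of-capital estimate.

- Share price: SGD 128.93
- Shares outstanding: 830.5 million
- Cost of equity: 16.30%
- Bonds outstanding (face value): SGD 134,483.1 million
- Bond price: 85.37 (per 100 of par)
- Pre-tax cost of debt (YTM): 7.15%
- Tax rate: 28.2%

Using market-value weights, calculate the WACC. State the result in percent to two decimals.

Market value of equity E = 128.93 × 830.5m = 107076.365m. Market value of debt D = 134483.1m × 85.37/100 = 114808.22247m.
Total capital V = 107076.365 + 114808.22247 = 221884.58747.
Equity: weight = 107076.365/221884.58747 = 0.4826; cost = 16.3%.
Bonds outstanding: weight = 114808.22247/221884.58747 = 0.5174; after-tax cost = 7.15% × (1 − 28.2%) = 5.1337%.
WACC = 0.4826 × 16.3000% + 0.5174 × 5.1337% = 10.5223%.

10.52%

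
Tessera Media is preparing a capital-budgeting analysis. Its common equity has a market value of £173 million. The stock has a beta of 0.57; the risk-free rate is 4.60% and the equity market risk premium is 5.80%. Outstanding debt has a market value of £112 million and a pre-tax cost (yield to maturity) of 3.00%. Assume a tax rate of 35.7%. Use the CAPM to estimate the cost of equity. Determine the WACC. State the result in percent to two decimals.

5.56%

Cost of equity via CAPM: Re = 4.6% + 0.57 × 5.8% = 7.9060%.
Total capital V = 173 + 112 = 285.
Equity: weight = 173/285 = 0.6070; cost = 7.906%.
Debt: weight = 112/285 = 0.3930; after-tax cost = 3% × (1 − 35.7%) = 1.9290%.
WACC = 0.6070 × 7.9060% + 0.3930 × 1.9290% = 5.5571%.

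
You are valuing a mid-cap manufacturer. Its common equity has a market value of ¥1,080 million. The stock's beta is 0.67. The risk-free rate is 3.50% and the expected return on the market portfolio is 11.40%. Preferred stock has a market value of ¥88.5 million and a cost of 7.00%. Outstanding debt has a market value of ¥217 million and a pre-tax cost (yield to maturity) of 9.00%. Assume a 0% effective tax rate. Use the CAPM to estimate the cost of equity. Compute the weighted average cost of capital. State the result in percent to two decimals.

8.71%

Market risk premium = 11.4% − 3.5% = 7.9%.
Cost of equity via CAPM: Re = 3.5% + 0.67 × 7.9% = 8.7930%.
Total capital V = 1080 + 88.5 + 217 = 1385.5.
Equity: weight = 1080/1385.5 = 0.7795; cost = 8.793%.
Preferred: weight = 88.5/1385.5 = 0.0639; cost = 7%.
Debt: weight = 217/1385.5 = 0.1566; after-tax cost = 9% × (1 − 0%) = 9.0000%.
WACC = 0.7795 × 8.7930% + 0.0639 × 7.0000% + 0.1566 × 9.0000% = 8.7109%.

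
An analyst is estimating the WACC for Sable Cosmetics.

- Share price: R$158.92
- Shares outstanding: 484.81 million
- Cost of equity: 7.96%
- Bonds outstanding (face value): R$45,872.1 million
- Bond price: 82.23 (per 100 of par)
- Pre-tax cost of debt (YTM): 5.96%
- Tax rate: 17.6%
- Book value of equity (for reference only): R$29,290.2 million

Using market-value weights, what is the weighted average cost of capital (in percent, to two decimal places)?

Market value of equity E = 158.92 × 484.81m = 77046.0052m. Market value of debt D = 45872.1m × 82.23/100 = 37720.62783m.
Total capital V = 77046.0052 + 37720.62783 = 114766.63303.
Equity: weight = 77046.0052/114766.63303 = 0.6713; cost = 7.96%.
Bonds outstanding: weight = 37720.62783/114766.63303 = 0.3287; after-tax cost = 5.96% × (1 − 17.6%) = 4.9110%.
WACC = 0.6713 × 7.9600% + 0.3287 × 4.9110% = 6.9579%.

6.96%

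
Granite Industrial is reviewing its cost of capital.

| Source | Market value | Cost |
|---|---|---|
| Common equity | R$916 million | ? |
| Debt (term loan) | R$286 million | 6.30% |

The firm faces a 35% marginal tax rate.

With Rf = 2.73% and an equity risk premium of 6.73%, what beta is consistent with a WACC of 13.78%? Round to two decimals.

2.09

Total capital V = 916 + 286 = 1202.
Equity weight = 916/1202 = 0.7621.
Term loan weight = 286/1202 = 0.2379.
Debt contribution = 0.2379 × 6.3% × (1 − 35%) = 0.9744%.
Required equity contribution = 13.78% − 0.9744% = 12.8056%  ⇒  Re = 16.8039%.
CAPM: 16.8039% = 2.73% + β × 6.73%  ⇒  β = 2.0912.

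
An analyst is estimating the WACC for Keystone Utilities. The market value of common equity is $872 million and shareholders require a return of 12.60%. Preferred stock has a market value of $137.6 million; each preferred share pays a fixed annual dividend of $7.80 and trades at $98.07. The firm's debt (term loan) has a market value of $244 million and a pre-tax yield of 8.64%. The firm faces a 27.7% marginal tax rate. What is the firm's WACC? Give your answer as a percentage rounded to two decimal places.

Cost of preferred: Rp = 7.8 / 98.07 = 7.9535%.
Total capital V = 872 + 137.6 + 244 = 1253.6.
Equity: weight = 872/1253.6 = 0.6956; cost = 12.6%.
Preferred: weight = 137.6/1253.6 = 0.1098; cost = 7.9535%.
Term loan: weight = 244/1253.6 = 0.1946; after-tax cost = 8.64% × (1 − 27.7%) = 6.2467%.
WACC = 0.6956 × 12.6000% + 0.1098 × 7.9535% + 0.1946 × 6.2467% = 10.8534%.

10.85%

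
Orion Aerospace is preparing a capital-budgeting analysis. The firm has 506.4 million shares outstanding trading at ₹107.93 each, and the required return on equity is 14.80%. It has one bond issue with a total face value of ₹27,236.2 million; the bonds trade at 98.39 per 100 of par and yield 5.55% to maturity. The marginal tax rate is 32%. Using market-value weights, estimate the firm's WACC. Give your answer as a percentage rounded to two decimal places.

11.17%

Market value of equity E = 107.93 × 506.4m = 54655.752m. Market value of debt D = 27236.2m × 98.39/100 = 26797.69718m.
Total capital V = 54655.752 + 26797.69718 = 81453.44918.
Equity: weight = 54655.752/81453.44918 = 0.6710; cost = 14.8%.
Bonds outstanding: weight = 26797.69718/81453.44918 = 0.3290; after-tax cost = 5.55% × (1 − 32%) = 3.7740%.
WACC = 0.6710 × 14.8000% + 0.3290 × 3.7740% = 11.1725%.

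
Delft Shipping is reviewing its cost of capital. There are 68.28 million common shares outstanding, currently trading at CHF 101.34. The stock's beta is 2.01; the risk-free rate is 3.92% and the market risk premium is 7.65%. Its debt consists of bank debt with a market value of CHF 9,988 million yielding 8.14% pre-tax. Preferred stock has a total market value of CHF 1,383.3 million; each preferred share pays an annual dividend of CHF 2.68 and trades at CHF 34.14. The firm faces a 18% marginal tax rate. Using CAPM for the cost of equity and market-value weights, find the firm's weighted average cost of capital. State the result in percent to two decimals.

Cost of equity via CAPM: Re = 3.92% + 2.01 × 7.65% = 19.2965%.
Cost of preferred: Rp = 2.68 / 34.14 = 7.8500%.
Market value of equity E = 101.34 × 68.28m = 6919.4952m.
Total capital V = 6919.4952 + 1383.3 + 9988 = 18290.7952.
Equity: weight = 6919.4952/18290.7952 = 0.3783; cost = 19.2965%.
Preferred: weight = 1383.3/18290.7952 = 0.0756; cost = 7.85%.
Bank debt: weight = 9988/18290.7952 = 0.5461; after-tax cost = 8.14% × (1 − 18%) = 6.6748%.
WACC = 0.3783 × 19.2965% + 0.0756 × 7.8500% + 0.5461 × 6.6748% = 11.5385%.

11.54%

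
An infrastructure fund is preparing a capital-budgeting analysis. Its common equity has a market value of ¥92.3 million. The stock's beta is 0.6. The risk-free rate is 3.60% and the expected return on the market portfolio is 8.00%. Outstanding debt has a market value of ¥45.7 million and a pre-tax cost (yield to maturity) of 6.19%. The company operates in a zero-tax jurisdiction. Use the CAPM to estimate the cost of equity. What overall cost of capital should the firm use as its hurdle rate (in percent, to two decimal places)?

6.22%

Market risk premium = 8.0% − 3.6% = 4.4%.
Cost of equity via CAPM: Re = 3.6% + 0.6 × 4.4% = 6.2400%.
Total capital V = 92.3 + 45.7 = 138.
Equity: weight = 92.3/138 = 0.6688; cost = 6.24%.
Debt: weight = 45.7/138 = 0.3312; after-tax cost = 6.19% × (1 − 0%) = 6.1900%.
WACC = 0.6688 × 6.2400% + 0.3312 × 6.1900% = 6.2234%.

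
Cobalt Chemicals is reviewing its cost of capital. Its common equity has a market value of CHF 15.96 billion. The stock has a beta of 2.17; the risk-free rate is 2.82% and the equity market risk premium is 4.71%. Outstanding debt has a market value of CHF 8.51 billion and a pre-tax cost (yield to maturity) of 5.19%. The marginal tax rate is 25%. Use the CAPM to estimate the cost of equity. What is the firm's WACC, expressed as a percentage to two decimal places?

9.86%

Cost of equity via CAPM: Re = 2.82% + 2.17 × 4.71% = 13.0407%.
Total capital V = 15.96 + 8.51 = 24.47.
Equity: weight = 15.96/24.47 = 0.6522; cost = 13.0407%.
Debt: weight = 8.51/24.47 = 0.3478; after-tax cost = 5.19% × (1 − 25%) = 3.8925%.
WACC = 0.6522 × 13.0407% + 0.3478 × 3.8925% = 9.8592%.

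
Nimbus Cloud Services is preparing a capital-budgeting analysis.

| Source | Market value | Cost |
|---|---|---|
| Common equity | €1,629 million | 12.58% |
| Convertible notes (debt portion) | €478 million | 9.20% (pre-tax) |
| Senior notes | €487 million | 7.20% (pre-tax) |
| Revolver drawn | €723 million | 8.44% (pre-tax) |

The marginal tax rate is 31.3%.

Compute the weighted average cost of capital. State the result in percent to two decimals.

Total capital V = 1629 + 478 + 487 + 723 = 3317.
Equity: weight = 1629/3317 = 0.4911; cost = 12.58%.
Convertible notes (debt portion): weight = 478/3317 = 0.1441; after-tax cost = 9.2% × (1 − 31.3%) = 6.3204%.
Senior notes: weight = 487/3317 = 0.1468; after-tax cost = 7.2% × (1 − 31.3%) = 4.9464%.
Revolver drawn: weight = 723/3317 = 0.2180; after-tax cost = 8.44% × (1 − 31.3%) = 5.7983%.
WACC = 0.4911 × 12.5800% + 0.1441 × 6.3204% + 0.1468 × 4.9464% + 0.2180 × 5.7983% = 9.0790%.

9.08%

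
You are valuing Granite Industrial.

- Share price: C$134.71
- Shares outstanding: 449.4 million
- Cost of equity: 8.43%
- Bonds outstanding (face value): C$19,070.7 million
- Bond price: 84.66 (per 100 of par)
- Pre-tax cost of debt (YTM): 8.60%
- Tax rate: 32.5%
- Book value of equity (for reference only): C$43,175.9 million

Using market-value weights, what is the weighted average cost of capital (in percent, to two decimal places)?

Market value of equity E = 134.71 × 449.4m = 60538.674m. Market value of debt D = 19070.7m × 84.66/100 = 16145.25462m.
Total capital V = 60538.674 + 16145.25462 = 76683.92862.
Equity: weight = 60538.674/76683.92862 = 0.7895; cost = 8.43%.
Bonds outstanding: weight = 16145.25462/76683.92862 = 0.2105; after-tax cost = 8.6% × (1 − 32.5%) = 5.8050%.
WACC = 0.7895 × 8.4300% + 0.2105 × 5.8050% = 7.8773%.

7.88%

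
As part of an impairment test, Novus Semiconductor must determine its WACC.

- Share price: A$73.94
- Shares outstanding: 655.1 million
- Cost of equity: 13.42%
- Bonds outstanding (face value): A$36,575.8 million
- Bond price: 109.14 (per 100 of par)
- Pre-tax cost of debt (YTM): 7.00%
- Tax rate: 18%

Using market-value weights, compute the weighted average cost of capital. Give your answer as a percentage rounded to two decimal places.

Market value of equity E = 73.94 × 655.1m = 48438.094m. Market value of debt D = 36575.8m × 109.14/100 = 39918.82812m.
Total capital V = 48438.094 + 39918.82812 = 88356.92212.
Equity: weight = 48438.094/88356.92212 = 0.5482; cost = 13.42%.
Bonds outstanding: weight = 39918.82812/88356.92212 = 0.4518; after-tax cost = 7% × (1 − 18%) = 5.7400%.
WACC = 0.5482 × 13.4200% + 0.4518 × 5.7400% = 9.9502%.

9.95%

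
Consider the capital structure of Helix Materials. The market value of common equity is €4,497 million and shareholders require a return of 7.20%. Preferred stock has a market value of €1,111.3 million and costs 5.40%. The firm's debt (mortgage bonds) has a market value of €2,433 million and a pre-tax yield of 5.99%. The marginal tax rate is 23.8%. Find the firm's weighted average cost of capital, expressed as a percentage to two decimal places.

6.15%

Total capital V = 4497 + 1111.3 + 2433 = 8041.3.
Equity: weight = 4497/8041.3 = 0.5592; cost = 7.2%.
Preferred: weight = 1111.3/8041.3 = 0.1382; cost = 5.4%.
Mortgage bonds: weight = 2433/8041.3 = 0.3026; after-tax cost = 5.99% × (1 − 23.8%) = 4.5644%.
WACC = 0.5592 × 7.2000% + 0.1382 × 5.4000% + 0.3026 × 4.5644% = 6.1538%.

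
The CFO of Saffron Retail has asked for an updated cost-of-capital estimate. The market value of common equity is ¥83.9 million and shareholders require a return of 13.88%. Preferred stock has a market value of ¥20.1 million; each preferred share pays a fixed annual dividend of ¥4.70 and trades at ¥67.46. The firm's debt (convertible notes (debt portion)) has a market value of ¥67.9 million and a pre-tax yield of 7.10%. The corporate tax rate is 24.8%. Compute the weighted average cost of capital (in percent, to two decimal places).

9.70%

Cost of preferred: Rp = 4.7 / 67.46 = 6.9671%.
Total capital V = 83.9 + 20.1 + 67.9 = 171.9.
Equity: weight = 83.9/171.9 = 0.4881; cost = 13.88%.
Preferred: weight = 20.1/171.9 = 0.1169; cost = 6.9671%.
Convertible notes (debt portion): weight = 67.9/171.9 = 0.3950; after-tax cost = 7.1% × (1 − 24.8%) = 5.3392%.
WACC = 0.4881 × 13.8800% + 0.1169 × 6.9671% + 0.3950 × 5.3392% = 9.6981%.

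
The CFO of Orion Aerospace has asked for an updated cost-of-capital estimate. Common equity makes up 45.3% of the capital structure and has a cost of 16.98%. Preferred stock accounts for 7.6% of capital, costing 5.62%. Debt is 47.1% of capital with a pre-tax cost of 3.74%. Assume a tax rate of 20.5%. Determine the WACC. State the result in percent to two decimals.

9.52%

After-tax cost of debt = 3.74% × (1 − 20.5%) = 2.9733%.
WACC = 0.453 × 16.9800% + 0.076 × 5.6200% + 0.471 × 2.9733% = 9.5195%.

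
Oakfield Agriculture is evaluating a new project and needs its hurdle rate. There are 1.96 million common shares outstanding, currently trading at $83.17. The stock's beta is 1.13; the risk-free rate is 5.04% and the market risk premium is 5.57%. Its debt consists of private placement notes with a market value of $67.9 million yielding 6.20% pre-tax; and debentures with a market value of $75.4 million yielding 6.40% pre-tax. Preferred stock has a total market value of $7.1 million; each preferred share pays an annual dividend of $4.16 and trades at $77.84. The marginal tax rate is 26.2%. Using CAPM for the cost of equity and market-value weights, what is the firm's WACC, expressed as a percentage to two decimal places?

8.14%

Cost of equity via CAPM: Re = 5.04% + 1.13 × 5.57% = 11.3341%.
Cost of preferred: Rp = 4.16 / 77.84 = 5.3443%.
Market value of equity E = 83.17 × 1.96m = 163.0132m.
Total capital V = 163.0132 + 7.1 + 67.9 + 75.4 = 313.4132.
Equity: weight = 163.0132/313.4132 = 0.5201; cost = 11.3341%.
Preferred: weight = 7.1/313.4132 = 0.0227; cost = 5.3443%.
Private placement notes: weight = 67.9/313.4132 = 0.2166; after-tax cost = 6.2% × (1 − 26.2%) = 4.5756%.
Debentures: weight = 75.4/313.4132 = 0.2406; after-tax cost = 6.4% × (1 − 26.2%) = 4.7232%.
WACC = 0.5201 × 11.3341% + 0.0227 × 5.3443% + 0.2166 × 4.5756% + 0.2406 × 4.7232% = 8.1438%.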